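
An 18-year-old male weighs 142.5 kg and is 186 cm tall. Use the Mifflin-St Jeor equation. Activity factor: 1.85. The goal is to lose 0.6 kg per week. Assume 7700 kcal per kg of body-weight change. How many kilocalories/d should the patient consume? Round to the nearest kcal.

3970 kilocalories/d

Mifflin-St Jeor (male): BMR = 10(142.5) + 6.25(186) − 5(18) + 5 = 1425 + 1162.5 − 90 + 5 = 2502.5 kcal/day.
TEE = 2502.5 × 1.85 = 4629.625 kcal/day.
Required daily deficit = 0.6 × 7700 ÷ 7 = 660 kcal/day.
Target intake = 4629.625 − 660 = 3969.625 kcal/day.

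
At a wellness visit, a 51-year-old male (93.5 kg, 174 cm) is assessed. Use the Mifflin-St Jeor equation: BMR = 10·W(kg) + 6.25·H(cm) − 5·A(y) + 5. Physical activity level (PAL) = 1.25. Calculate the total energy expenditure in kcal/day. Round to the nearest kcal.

2216 kcal/day

Mifflin-St Jeor (male): BMR = 10(93.5) + 6.25(174) − 5(51) + 5 = 935 + 1087.5 − 255 + 5 = 1772.5 kcal/day.
TEE = BMR × activity factor = 1772.5 × 1.25 = 2215.625 kcal/day.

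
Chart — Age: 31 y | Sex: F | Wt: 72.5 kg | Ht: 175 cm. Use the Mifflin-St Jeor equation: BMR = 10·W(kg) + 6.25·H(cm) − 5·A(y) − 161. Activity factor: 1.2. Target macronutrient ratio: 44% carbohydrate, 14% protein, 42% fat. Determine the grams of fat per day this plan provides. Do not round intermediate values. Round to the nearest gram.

84 g/day

Mifflin-St Jeor (female): BMR = 10(72.5) + 6.25(175) − 5(31) − 161 = 725 + 1093.75 − 155 − 161 = 1502.75 kcal/day.
TEE = 1502.75 × 1.2 = 1803.3 kcal/day.
Fat energy = 42% × 1803.3 = 757.386 kcal.
Fat = 757.386 ÷ 9 kcal/g = 84.154 g.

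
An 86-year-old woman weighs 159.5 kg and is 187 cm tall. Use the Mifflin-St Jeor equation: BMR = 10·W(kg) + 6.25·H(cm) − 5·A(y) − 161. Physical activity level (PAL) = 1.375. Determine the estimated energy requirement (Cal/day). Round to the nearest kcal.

2988 Cal/day

Mifflin-St Jeor (female): BMR = 10(159.5) + 6.25(187) − 5(86) − 161 = 1595 + 1168.75 − 430 − 161 = 2172.75 kcal/day.
TEE = BMR × activity factor = 2172.75 × 1.375 = 2987.5313 kcal/day.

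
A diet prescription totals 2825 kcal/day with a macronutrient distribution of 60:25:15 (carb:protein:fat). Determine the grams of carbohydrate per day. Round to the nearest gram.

424 g/day

Carbohydrate energy = 60% × 2825 = 1695 kcal.
At 4 kcal/g: 1695 ÷ 4 = 423.75 g.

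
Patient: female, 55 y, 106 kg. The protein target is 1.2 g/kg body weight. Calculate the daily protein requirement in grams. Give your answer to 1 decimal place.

Protein = 1.2 g/kg × 106 kg = 127.2 g/day.

127.2 g/day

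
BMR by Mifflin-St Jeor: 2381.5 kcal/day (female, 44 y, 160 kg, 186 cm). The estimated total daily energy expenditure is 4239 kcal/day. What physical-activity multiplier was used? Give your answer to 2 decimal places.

Activity factor = TEE ÷ BMR = 4239 ÷ 2381.5 = 1.78.

1.78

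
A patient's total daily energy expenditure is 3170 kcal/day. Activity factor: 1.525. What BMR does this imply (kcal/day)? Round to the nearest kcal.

2079 kcal/day

BMR = TEE ÷ activity factor = 3170 ÷ 1.525 = 2078.6885 kcal/day.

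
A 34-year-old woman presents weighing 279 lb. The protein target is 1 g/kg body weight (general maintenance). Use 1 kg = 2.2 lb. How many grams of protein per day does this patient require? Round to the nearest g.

127 g/day

Weight in kg = 279 ÷ 2.2 = 126.8182 kg.
Protein = 1 g/kg × 126.8182 kg = 126.8182 g/day.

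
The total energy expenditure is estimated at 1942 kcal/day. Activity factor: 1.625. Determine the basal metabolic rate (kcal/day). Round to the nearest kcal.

BMR = TEE ÷ activity factor = 1942 ÷ 1.625 = 1195.0769 kcal/day.

1195 kcal/day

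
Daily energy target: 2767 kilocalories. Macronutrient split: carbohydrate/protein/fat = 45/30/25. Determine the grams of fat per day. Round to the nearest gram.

Fat energy = 25% × 2767 = 691.75 kcal.
At 9 kcal/g: 691.75 ÷ 9 = 76.8611 g.

77 g/day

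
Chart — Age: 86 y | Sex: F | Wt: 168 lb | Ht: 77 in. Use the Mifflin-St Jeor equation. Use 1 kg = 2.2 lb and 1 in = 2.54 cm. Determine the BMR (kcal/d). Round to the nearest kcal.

1395 kcal/d

Convert to metric: weight = 168 ÷ 2.2 = 76.3636 kg; height = 77 × 2.54 = 195.58 cm.
Mifflin-St Jeor (female): BMR = 10(76.3636) + 6.25(195.58) − 5(86) − 161 = 763.6364 + 1222.375 − 430 − 161 = 1395.0114 kcal/day.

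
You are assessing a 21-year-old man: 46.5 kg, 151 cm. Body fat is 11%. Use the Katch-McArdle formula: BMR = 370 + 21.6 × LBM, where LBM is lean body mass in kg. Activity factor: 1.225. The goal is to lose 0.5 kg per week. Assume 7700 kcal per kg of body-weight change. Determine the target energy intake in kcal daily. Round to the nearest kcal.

LBM = 46.5 × (1 − 0.11) = 41.385 kg. Katch-McArdle: BMR = 370 + 21.6 × 41.385 = 1263.916 kcal/day.
TEE = 1263.916 × 1.225 = 1548.2971 kcal/day.
Required daily deficit = 0.5 × 7700 ÷ 7 = 550 kcal/day.
Target intake = 1548.2971 − 550 = 998.2971 kcal/day.

998 kcal daily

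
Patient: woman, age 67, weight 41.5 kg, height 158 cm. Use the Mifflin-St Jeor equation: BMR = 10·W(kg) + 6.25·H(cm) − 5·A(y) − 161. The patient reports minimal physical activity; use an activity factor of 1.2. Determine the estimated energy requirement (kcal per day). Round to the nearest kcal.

1088 kcal per day

Mifflin-St Jeor (female): BMR = 10(41.5) + 6.25(158) − 5(67) − 161 = 415 + 987.5 − 335 − 161 = 906.5 kcal/day.
TEE = BMR × activity factor = 906.5 × 1.2 = 1087.8 kcal/day.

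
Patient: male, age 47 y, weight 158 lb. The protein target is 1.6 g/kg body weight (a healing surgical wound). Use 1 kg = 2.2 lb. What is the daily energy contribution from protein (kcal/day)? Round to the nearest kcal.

460 kcal/day

Weight in kg = 158 ÷ 2.2 = 71.8182 kg.
Protein = 1.6 g/kg × 71.8182 kg = 114.9091 g/day.
Protein energy = 114.9091 g × 4 kcal/g = 459.6364 kcal/day.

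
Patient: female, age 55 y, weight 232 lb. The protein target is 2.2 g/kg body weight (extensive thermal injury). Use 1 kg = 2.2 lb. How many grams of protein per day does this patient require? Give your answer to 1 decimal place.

Weight in kg = 232 ÷ 2.2 = 105.4545 kg.
Protein = 2.2 g/kg × 105.4545 kg = 232 g/day.

232.0 g/day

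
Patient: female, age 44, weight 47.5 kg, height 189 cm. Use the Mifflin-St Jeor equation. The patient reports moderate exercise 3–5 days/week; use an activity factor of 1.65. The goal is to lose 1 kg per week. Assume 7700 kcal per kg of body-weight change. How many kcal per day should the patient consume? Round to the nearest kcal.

Mifflin-St Jeor (female): BMR = 10(47.5) + 6.25(189) − 5(44) − 161 = 475 + 1181.25 − 220 − 161 = 1275.25 kcal/day.
TEE = 1275.25 × 1.65 = 2104.1625 kcal/day.
Required daily deficit = 1 × 7700 ÷ 7 = 1100 kcal/day.
Target intake = 2104.1625 − 1100 = 1004.1625 kcal/day.

1004 kcal per day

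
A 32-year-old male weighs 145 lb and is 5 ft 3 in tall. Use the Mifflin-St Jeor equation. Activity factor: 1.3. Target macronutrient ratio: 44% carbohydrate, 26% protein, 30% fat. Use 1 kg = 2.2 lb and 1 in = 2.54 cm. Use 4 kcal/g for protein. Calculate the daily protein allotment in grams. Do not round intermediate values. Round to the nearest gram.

127 g/day

Convert to metric: weight = 145 ÷ 2.2 = 65.9091 kg; height = (5×12 + 3) × 2.54 = 63 × 2.54 = 160.02 cm.
Mifflin-St Jeor (male): BMR = 10(65.9091) + 6.25(160.02) − 5(32) + 5 = 659.0909 + 1000.125 − 160 + 5 = 1504.2159 kcal/day.
TEE = 1504.2159 × 1.3 = 1955.4807 kcal/day.
Protein energy = 26% × 1955.4807 = 508.425 kcal.
Protein = 508.425 ÷ 4 kcal/g = 127.1062 g.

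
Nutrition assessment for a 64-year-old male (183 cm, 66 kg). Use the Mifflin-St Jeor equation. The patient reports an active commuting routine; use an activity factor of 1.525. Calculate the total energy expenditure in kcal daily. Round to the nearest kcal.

Mifflin-St Jeor (male): BMR = 10(66) + 6.25(183) − 5(64) + 5 = 660 + 1143.75 − 320 + 5 = 1488.75 kcal/day.
TEE = BMR × activity factor = 1488.75 × 1.525 = 2270.3438 kcal/day.

2270 kcal daily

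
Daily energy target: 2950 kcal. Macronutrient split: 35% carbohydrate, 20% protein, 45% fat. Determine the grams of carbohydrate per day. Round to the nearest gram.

Carbohydrate energy = 35% × 2950 = 1032.5 kcal.
At 4 kcal/g: 1032.5 ÷ 4 = 258.125 g.

258 g/day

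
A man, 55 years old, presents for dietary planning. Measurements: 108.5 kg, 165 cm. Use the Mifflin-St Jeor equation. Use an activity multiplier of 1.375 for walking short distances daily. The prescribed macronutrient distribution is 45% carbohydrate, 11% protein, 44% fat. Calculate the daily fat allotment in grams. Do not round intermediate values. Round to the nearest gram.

Mifflin-St Jeor (male): BMR = 10(108.5) + 6.25(165) − 5(55) + 5 = 1085 + 1031.25 − 275 + 5 = 1846.25 kcal/day.
TEE = 1846.25 × 1.375 = 2538.5938 kcal/day.
Fat energy = 44% × 2538.5938 = 1116.9813 kcal.
Fat = 1116.9813 ÷ 9 kcal/g = 124.109 g.

124 g/day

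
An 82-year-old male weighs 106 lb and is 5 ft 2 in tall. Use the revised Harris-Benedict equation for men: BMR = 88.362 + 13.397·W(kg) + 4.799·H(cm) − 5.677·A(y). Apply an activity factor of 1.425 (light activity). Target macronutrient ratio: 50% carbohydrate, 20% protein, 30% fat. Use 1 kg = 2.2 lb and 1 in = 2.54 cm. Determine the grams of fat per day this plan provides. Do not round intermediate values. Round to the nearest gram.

Convert to metric: weight = 106 ÷ 2.2 = 48.1818 kg; height = (5×12 + 2) × 2.54 = 62 × 2.54 = 157.48 cm.
Harris-Benedict: BMR = 88.362 + 13.397(48.1818) + 4.799(157.48) − 5.677(82) = 1024.0863 kcal/day.
TEE = 1024.0863 × 1.425 = 1459.323 kcal/day.
Fat energy = 30% × 1459.323 = 437.7969 kcal.
Fat = 437.7969 ÷ 9 kcal/g = 48.6441 g.

49 g/day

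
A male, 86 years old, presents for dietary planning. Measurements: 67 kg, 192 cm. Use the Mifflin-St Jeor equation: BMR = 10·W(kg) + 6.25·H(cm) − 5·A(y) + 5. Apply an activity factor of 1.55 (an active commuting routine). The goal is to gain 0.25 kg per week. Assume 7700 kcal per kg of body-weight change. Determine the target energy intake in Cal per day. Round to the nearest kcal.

2515 Cal per day

Mifflin-St Jeor (male): BMR = 10(67) + 6.25(192) − 5(86) + 5 = 670 + 1200 − 430 + 5 = 1445 kcal/day.
TEE = 1445 × 1.55 = 2239.75 kcal/day.
Required daily surplus = 0.25 × 7700 ÷ 7 = 275 kcal/day.
Target intake = 2239.75 + 275 = 2514.75 kcal/day.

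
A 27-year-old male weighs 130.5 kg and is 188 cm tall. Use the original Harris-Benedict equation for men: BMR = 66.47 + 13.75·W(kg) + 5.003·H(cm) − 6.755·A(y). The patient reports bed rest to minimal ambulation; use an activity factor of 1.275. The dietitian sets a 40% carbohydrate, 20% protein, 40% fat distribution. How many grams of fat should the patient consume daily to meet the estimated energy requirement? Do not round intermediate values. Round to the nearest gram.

Harris-Benedict: BMR = 66.47 + 13.75(130.5) + 5.003(188) − 6.755(27) = 2619.024 kcal/day.
TEE = 2619.024 × 1.275 = 3339.2556 kcal/day.
Fat energy = 40% × 3339.2556 = 1335.7022 kcal.
Fat = 1335.7022 ÷ 9 kcal/g = 148.4114 g.

148 g/day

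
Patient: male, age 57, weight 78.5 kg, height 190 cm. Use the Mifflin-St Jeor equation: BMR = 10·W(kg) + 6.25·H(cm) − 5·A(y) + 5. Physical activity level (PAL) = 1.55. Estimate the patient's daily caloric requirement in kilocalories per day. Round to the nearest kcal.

Mifflin-St Jeor (male): BMR = 10(78.5) + 6.25(190) − 5(57) + 5 = 785 + 1187.5 − 285 + 5 = 1692.5 kcal/day.
TEE = BMR × activity factor = 1692.5 × 1.55 = 2623.375 kcal/day.

2623 kilocalories per day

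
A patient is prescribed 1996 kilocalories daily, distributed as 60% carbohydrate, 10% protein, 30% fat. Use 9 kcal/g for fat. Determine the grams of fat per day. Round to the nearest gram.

Fat energy = 30% × 1996 = 598.8 kcal.
At 9 kcal/g: 598.8 ÷ 9 = 66.5333 g.

67 g/day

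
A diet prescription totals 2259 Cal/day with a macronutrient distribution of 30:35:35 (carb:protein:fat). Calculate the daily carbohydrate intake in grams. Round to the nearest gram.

Carbohydrate energy = 30% × 2259 = 677.7 kcal.
At 4 kcal/g: 677.7 ÷ 4 = 169.425 g.

169 g/day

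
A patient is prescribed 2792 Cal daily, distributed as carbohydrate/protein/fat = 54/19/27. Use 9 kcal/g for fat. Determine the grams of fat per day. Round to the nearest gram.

84 g/day

Fat energy = 27% × 2792 = 753.84 kcal.
At 9 kcal/g: 753.84 ÷ 9 = 83.76 g.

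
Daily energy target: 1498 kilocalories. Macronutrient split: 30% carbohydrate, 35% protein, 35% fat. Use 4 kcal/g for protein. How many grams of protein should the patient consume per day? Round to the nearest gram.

131 g/day

Protein energy = 35% × 1498 = 524.3 kcal.
At 4 kcal/g: 524.3 ÷ 4 = 131.075 g.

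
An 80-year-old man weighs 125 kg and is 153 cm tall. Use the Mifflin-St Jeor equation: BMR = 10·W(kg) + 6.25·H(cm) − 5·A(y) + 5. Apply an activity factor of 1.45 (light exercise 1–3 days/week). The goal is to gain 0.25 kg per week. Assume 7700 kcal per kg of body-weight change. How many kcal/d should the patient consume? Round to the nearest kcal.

Mifflin-St Jeor (male): BMR = 10(125) + 6.25(153) − 5(80) + 5 = 1250 + 956.25 − 400 + 5 = 1811.25 kcal/day.
TEE = 1811.25 × 1.45 = 2626.3125 kcal/day.
Required daily surplus = 0.25 × 7700 ÷ 7 = 275 kcal/day.
Target intake = 2626.3125 + 275 = 2901.3125 kcal/day.

2901 kcal/d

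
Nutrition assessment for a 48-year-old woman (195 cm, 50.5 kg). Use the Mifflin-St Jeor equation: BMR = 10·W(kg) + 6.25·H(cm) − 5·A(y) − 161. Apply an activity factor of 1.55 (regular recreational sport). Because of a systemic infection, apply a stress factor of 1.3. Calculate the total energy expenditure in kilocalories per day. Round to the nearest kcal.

2665 kilocalories per day

Mifflin-St Jeor (female): BMR = 10(50.5) + 6.25(195) − 5(48) − 161 = 505 + 1218.75 − 240 − 161 = 1322.75 kcal/day.
TEE = BMR × activity factor = 1322.75 × 1.55 = 2050.2625 kcal/day.
Apply stress factor: 2050.2625 × 1.3 = 2665.3413 kcal/day.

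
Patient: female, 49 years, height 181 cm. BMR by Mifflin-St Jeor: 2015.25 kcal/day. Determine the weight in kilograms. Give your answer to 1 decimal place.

2015.25 = 10·W + 6.25(181) − 5(49) − 161
10·W = 2015.25 − 725.25 = 1290, so W = 129 kg.

129.0 kg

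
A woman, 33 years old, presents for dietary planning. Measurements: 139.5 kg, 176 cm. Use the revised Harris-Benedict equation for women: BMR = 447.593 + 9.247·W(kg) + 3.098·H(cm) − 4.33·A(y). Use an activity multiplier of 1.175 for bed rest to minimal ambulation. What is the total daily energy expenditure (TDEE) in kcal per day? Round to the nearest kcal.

Harris-Benedict: BMR = 447.593 + 9.247(139.5) + 3.098(176) − 4.33(33) = 2139.9075 kcal/day.
TEE = BMR × activity factor = 2139.9075 × 1.175 = 2514.3913 kcal/day.

2514 kcal per day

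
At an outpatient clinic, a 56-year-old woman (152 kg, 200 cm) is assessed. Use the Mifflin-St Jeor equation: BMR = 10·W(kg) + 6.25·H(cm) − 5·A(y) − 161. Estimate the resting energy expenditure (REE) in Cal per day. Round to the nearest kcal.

2329 Cal per day

Mifflin-St Jeor (female): BMR = 10(152) + 6.25(200) − 5(56) − 161 = 1520 + 1250 − 280 − 161 = 2329 kcal/day.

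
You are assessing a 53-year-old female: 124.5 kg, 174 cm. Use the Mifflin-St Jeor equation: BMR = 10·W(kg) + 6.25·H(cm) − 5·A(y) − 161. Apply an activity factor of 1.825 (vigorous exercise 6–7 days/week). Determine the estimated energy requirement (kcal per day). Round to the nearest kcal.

Mifflin-St Jeor (female): BMR = 10(124.5) + 6.25(174) − 5(53) − 161 = 1245 + 1087.5 − 265 − 161 = 1906.5 kcal/day.
TEE = BMR × activity factor = 1906.5 × 1.825 = 3479.3625 kcal/day.

3479 kcal per day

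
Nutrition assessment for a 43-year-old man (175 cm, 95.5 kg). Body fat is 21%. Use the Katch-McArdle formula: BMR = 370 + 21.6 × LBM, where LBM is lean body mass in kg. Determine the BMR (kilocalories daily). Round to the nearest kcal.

LBM = 95.5 × (1 − 0.21) = 75.445 kg. Katch-McArdle: BMR = 370 + 21.6 × 75.445 = 1999.612 kcal/day.

2000 kilocalories daily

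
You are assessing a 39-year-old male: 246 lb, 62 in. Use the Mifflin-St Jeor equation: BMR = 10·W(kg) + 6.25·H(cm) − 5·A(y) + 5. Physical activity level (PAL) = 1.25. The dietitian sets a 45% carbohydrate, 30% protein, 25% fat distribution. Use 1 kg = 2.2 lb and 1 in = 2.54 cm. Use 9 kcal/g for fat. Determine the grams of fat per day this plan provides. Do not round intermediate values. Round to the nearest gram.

66 g/day

Convert to metric: weight = 246 ÷ 2.2 = 111.8182 kg; height = 62 × 2.54 = 157.48 cm.
Mifflin-St Jeor (male): BMR = 10(111.8182) + 6.25(157.48) − 5(39) + 5 = 1118.1818 + 984.25 − 195 + 5 = 1912.4318 kcal/day.
TEE = 1912.4318 × 1.25 = 2390.5398 kcal/day.
Fat energy = 25% × 2390.5398 = 597.6349 kcal.
Fat = 597.6349 ÷ 9 kcal/g = 66.4039 g.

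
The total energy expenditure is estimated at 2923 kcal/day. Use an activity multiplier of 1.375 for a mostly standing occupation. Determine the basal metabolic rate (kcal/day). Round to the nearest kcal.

2126 kcal/day

BMR = TEE ÷ activity factor = 2923 ÷ 1.375 = 2125.8182 kcal/day.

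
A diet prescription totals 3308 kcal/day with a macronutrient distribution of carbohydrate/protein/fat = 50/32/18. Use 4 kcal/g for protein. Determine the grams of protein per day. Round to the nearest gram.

265 g/day

Protein energy = 32% × 3308 = 1058.56 kcal.
At 4 kcal/g: 1058.56 ÷ 4 = 264.64 g.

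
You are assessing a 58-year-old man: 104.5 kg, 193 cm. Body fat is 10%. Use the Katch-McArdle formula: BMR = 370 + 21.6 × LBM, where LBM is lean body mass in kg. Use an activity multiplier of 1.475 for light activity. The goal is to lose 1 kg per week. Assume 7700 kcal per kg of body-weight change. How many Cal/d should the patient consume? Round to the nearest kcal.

2442 Cal/d

LBM = 104.5 × (1 − 0.1) = 94.05 kg. Katch-McArdle: BMR = 370 + 21.6 × 94.05 = 2401.48 kcal/day.
TEE = 2401.48 × 1.475 = 3542.183 kcal/day.
Required daily deficit = 1 × 7700 ÷ 7 = 1100 kcal/day.
Target intake = 3542.183 − 1100 = 2442.183 kcal/day.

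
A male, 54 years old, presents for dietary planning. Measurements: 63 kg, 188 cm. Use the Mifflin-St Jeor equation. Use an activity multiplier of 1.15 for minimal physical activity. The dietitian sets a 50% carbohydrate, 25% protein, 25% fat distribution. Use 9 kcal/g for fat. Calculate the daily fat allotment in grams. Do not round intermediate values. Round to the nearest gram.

49 g/day

Mifflin-St Jeor (male): BMR = 10(63) + 6.25(188) − 5(54) + 5 = 630 + 1175 − 270 + 5 = 1540 kcal/day.
TEE = 1540 × 1.15 = 1771 kcal/day.
Fat energy = 25% × 1771 = 442.75 kcal.
Fat = 442.75 ÷ 9 kcal/g = 49.1944 g.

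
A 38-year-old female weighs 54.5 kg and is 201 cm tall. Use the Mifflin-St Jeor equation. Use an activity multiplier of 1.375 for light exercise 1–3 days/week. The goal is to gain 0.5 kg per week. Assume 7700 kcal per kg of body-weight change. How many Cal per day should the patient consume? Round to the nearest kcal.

Mifflin-St Jeor (female): BMR = 10(54.5) + 6.25(201) − 5(38) − 161 = 545 + 1256.25 − 190 − 161 = 1450.25 kcal/day.
TEE = 1450.25 × 1.375 = 1994.0938 kcal/day.
Required daily surplus = 0.5 × 7700 ÷ 7 = 550 kcal/day.
Target intake = 1994.0938 + 550 = 2544.0938 kcal/day.

2544 Cal per day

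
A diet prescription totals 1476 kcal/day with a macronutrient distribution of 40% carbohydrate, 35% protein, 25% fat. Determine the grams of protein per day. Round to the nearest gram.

129 g/day

Protein energy = 35% × 1476 = 516.6 kcal.
At 4 kcal/g: 516.6 ÷ 4 = 129.15 g.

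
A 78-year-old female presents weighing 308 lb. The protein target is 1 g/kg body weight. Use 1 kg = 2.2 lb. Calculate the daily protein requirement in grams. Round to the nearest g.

140 g/day

Weight in kg = 308 ÷ 2.2 = 140 kg.
Protein = 1 g/kg × 140 kg = 140 g/day.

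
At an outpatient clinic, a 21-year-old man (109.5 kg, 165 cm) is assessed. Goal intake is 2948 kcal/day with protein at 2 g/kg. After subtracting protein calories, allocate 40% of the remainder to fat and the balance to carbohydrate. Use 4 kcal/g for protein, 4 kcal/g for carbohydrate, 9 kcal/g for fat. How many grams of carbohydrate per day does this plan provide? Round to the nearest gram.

311 g/day

Protein = 2 × 109.5 = 219 g → 219 × 4 = 876 kcal.
Non-protein calories = 2948 − 876 = 2072 kcal.
Fat: 40% × 2072 = 828.8 kcal; carbohydrate: 1243.2 kcal.
Carbohydrate: 1243.2 kcal ÷ 4 kcal/g = 310.8 g.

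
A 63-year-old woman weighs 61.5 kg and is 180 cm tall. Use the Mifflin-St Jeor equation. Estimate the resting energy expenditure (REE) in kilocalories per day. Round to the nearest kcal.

1264 kilocalories per day

Mifflin-St Jeor (female): BMR = 10(61.5) + 6.25(180) − 5(63) − 161 = 615 + 1125 − 315 − 161 = 1264 kcal/day.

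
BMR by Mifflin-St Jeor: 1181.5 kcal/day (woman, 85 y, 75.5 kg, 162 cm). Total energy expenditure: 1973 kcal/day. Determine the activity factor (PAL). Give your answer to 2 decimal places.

1.67

Activity factor = TEE ÷ BMR = 1973 ÷ 1181.5 = 1.67.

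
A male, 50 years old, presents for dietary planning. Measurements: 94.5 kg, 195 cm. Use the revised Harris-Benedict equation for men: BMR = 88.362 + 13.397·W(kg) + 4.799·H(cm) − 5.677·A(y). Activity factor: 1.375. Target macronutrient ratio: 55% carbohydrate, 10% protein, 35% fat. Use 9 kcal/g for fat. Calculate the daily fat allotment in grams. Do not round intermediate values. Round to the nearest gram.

107 g/day

Harris-Benedict: BMR = 88.362 + 13.397(94.5) + 4.799(195) − 5.677(50) = 2006.3335 kcal/day.
TEE = 2006.3335 × 1.375 = 2758.7086 kcal/day.
Fat energy = 35% × 2758.7086 = 965.548 kcal.
Fat = 965.548 ÷ 9 kcal/g = 107.2831 g.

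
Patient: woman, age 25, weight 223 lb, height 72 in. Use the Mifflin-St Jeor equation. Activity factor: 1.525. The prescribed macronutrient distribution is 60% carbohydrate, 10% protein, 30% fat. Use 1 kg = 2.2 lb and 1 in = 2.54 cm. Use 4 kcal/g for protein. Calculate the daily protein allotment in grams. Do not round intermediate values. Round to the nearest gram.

71 g/day

Convert to metric: weight = 223 ÷ 2.2 = 101.3636 kg; height = 72 × 2.54 = 182.88 cm.
Mifflin-St Jeor (female): BMR = 10(101.3636) + 6.25(182.88) − 5(25) − 161 = 1013.6364 + 1143 − 125 − 161 = 1870.6364 kcal/day.
TEE = 1870.6364 × 1.525 = 2852.7205 kcal/day.
Protein energy = 10% × 2852.7205 = 285.272 kcal.
Protein = 285.272 ÷ 4 kcal/g = 71.318 g.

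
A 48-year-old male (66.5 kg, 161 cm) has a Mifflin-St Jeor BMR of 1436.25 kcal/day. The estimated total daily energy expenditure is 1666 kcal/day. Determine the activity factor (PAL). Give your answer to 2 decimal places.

1.16

Activity factor = TEE ÷ BMR = 1666 ÷ 1436.25 = 1.16.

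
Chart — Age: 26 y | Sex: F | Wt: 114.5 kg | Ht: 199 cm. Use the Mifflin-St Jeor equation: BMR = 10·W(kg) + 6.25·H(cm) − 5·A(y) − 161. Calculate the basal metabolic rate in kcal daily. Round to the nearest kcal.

Mifflin-St Jeor (female): BMR = 10(114.5) + 6.25(199) − 5(26) − 161 = 1145 + 1243.75 − 130 − 161 = 2097.75 kcal/day.

2098 kcal daily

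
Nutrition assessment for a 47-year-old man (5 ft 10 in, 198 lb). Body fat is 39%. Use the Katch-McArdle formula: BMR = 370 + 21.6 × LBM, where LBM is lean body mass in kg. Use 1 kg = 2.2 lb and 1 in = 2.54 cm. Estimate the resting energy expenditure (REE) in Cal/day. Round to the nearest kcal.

1556 Cal/day

Convert to metric: weight = 198 ÷ 2.2 = 90 kg; height = (5×12 + 10) × 2.54 = 70 × 2.54 = 177.8 cm.
LBM = 90 × (1 − 0.39) = 54.9 kg. Katch-McArdle: BMR = 370 + 21.6 × 54.9 = 1555.84 kcal/day.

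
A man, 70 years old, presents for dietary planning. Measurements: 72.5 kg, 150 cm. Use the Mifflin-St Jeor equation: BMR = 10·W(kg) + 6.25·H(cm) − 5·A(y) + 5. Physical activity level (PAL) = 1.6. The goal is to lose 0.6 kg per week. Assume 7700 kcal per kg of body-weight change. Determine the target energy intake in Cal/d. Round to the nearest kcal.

Mifflin-St Jeor (male): BMR = 10(72.5) + 6.25(150) − 5(70) + 5 = 725 + 937.5 − 350 + 5 = 1317.5 kcal/day.
TEE = 1317.5 × 1.6 = 2108 kcal/day.
Required daily deficit = 0.6 × 7700 ÷ 7 = 660 kcal/day.
Target intake = 2108 − 660 = 1448 kcal/day.

1448 Cal/d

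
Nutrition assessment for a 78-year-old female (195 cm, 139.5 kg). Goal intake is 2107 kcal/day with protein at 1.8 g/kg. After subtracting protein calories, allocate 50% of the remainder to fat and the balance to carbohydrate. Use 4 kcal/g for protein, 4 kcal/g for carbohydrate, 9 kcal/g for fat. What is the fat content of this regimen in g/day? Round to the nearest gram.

Protein = 1.8 × 139.5 = 251.1 g → 251.1 × 4 = 1004.4 kcal.
Non-protein calories = 2107 − 1004.4 = 1102.6 kcal.
Fat: 50% × 1102.6 = 551.3 kcal; carbohydrate: 551.3 kcal.
Fat: 551.3 kcal ÷ 9 kcal/g = 61.2556 g.

61 g/day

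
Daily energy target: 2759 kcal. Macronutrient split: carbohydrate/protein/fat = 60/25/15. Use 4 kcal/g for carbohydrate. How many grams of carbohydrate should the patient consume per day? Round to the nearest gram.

Carbohydrate energy = 60% × 2759 = 1655.4 kcal.
At 4 kcal/g: 1655.4 ÷ 4 = 413.85 g.

414 g/day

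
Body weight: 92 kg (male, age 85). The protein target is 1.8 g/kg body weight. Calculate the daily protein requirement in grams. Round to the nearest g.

166 g/day

Protein = 1.8 g/kg × 92 kg = 165.6 g/day.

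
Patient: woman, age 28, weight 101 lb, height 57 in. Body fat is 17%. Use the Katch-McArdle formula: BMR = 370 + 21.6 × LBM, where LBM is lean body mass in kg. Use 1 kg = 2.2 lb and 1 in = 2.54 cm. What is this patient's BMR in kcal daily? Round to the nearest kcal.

1193 kcal daily

Convert to metric: weight = 101 ÷ 2.2 = 45.9091 kg; height = 57 × 2.54 = 144.78 cm.
LBM = 45.9091 × (1 − 0.17) = 38.1045 kg. Katch-McArdle: BMR = 370 + 21.6 × 38.1045 = 1193.0582 kcal/day.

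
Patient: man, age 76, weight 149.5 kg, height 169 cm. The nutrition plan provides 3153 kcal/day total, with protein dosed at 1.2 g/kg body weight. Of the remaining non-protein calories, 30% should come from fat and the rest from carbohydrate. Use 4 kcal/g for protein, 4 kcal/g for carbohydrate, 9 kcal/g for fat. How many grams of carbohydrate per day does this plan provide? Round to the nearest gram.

426 g/day

Protein = 1.2 × 149.5 = 179.4 g → 179.4 × 4 = 717.6 kcal.
Non-protein calories = 3153 − 717.6 = 2435.4 kcal.
Fat: 30% × 2435.4 = 730.62 kcal; carbohydrate: 1704.78 kcal.
Carbohydrate: 1704.78 kcal ÷ 4 kcal/g = 426.195 g.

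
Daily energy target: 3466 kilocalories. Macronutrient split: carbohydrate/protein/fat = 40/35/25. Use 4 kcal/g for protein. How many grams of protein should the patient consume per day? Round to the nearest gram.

Protein energy = 35% × 3466 = 1213.1 kcal.
At 4 kcal/g: 1213.1 ÷ 4 = 303.275 g.

303 g/day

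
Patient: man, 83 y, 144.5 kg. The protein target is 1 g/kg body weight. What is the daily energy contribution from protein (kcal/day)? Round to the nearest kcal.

578 kcal/day

Protein = 1 g/kg × 144.5 kg = 144.5 g/day.
Protein energy = 144.5 g × 4 kcal/g = 578 kcal/day.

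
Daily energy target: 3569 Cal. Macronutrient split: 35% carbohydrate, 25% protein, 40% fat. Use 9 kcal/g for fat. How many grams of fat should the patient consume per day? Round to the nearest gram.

Fat energy = 40% × 3569 = 1427.6 kcal.
At 9 kcal/g: 1427.6 ÷ 9 = 158.6222 g.

159 g/day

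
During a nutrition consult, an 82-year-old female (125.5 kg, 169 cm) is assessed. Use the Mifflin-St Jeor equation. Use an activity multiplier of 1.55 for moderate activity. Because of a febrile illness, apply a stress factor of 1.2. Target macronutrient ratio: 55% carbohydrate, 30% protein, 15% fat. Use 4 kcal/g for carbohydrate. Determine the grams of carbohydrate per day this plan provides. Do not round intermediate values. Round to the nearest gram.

445 g/day

Mifflin-St Jeor (female): BMR = 10(125.5) + 6.25(169) − 5(82) − 161 = 1255 + 1056.25 − 410 − 161 = 1740.25 kcal/day.
TEE = 1740.25 × 1.55 = 2697.3875 kcal/day.
With stress factor 1.2: 2697.3875 × 1.2 = 3236.865 kcal/day.
Carbohydrate energy = 55% × 3236.865 = 1780.2758 kcal.
Carbohydrate = 1780.2758 ÷ 4 kcal/g = 445.0689 g.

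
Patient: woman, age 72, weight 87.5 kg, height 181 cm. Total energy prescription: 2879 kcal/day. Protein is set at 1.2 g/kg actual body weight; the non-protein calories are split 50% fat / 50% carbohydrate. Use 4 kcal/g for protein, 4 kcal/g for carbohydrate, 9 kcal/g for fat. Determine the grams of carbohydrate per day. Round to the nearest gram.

307 g/day

Protein = 1.2 × 87.5 = 105 g → 105 × 4 = 420 kcal.
Non-protein calories = 2879 − 420 = 2459 kcal.
Fat: 50% × 2459 = 1229.5 kcal; carbohydrate: 1229.5 kcal.
Carbohydrate: 1229.5 kcal ÷ 4 kcal/g = 307.375 g.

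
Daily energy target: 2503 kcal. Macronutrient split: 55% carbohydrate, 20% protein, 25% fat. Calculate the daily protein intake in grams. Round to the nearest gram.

Protein energy = 20% × 2503 = 500.6 kcal.
At 4 kcal/g: 500.6 ÷ 4 = 125.15 g.

125 g/day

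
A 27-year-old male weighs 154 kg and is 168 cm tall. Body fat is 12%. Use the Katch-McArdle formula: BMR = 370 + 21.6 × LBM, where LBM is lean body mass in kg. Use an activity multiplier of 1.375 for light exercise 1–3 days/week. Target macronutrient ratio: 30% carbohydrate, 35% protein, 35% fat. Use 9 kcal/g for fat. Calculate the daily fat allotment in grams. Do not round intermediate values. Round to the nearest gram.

LBM = 154 × (1 − 0.12) = 135.52 kg. Katch-McArdle: BMR = 370 + 21.6 × 135.52 = 3297.232 kcal/day.
TEE = 3297.232 × 1.375 = 4533.694 kcal/day.
Fat energy = 35% × 4533.694 = 1586.7929 kcal.
Fat = 1586.7929 ÷ 9 kcal/g = 176.3103 g.

176 g/day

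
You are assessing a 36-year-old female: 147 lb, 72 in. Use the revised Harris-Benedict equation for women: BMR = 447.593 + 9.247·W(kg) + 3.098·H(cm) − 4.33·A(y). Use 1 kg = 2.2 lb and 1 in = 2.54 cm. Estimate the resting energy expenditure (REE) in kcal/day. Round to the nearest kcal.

Convert to metric: weight = 147 ÷ 2.2 = 66.8182 kg; height = 72 × 2.54 = 182.88 cm.
Harris-Benedict: BMR = 447.593 + 9.247(66.8182) + 3.098(182.88) − 4.33(36) = 1476.143 kcal/day.

1476 kcal/day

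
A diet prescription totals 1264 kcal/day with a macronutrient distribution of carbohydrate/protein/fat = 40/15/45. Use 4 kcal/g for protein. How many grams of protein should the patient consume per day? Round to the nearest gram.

Protein energy = 15% × 1264 = 189.6 kcal.
At 4 kcal/g: 189.6 ÷ 4 = 47.4 g.

47 g/day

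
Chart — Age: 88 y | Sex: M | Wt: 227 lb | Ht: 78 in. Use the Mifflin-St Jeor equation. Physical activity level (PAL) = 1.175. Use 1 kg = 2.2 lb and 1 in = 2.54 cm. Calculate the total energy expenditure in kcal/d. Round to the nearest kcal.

2156 kcal/d

Convert to metric: weight = 227 ÷ 2.2 = 103.1818 kg; height = 78 × 2.54 = 198.12 cm.
Mifflin-St Jeor (male): BMR = 10(103.1818) + 6.25(198.12) − 5(88) + 5 = 1031.8182 + 1238.25 − 440 + 5 = 1835.0682 kcal/day.
TEE = BMR × activity factor = 1835.0682 × 1.175 = 2156.2051 kcal/day.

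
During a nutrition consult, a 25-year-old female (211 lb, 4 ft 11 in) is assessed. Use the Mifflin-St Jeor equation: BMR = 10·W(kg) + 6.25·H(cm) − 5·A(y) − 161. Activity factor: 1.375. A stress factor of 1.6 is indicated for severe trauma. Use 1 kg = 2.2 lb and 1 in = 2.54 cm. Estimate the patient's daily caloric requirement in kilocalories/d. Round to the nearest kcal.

Convert to metric: weight = 211 ÷ 2.2 = 95.9091 kg; height = (4×12 + 11) × 2.54 = 59 × 2.54 = 149.86 cm.
Mifflin-St Jeor (female): BMR = 10(95.9091) + 6.25(149.86) − 5(25) − 161 = 959.0909 + 936.625 − 125 − 161 = 1609.7159 kcal/day.
TEE = BMR × activity factor = 1609.7159 × 1.375 = 2213.3594 kcal/day.
Apply stress factor: 2213.3594 × 1.6 = 3541.375 kcal/day.

3541 kilocalories/d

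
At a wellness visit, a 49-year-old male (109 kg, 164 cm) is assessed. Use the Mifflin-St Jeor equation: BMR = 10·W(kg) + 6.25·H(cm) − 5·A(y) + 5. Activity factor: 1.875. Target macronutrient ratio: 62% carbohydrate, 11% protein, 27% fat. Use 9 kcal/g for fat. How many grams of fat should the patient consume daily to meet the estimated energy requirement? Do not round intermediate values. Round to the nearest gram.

Mifflin-St Jeor (male): BMR = 10(109) + 6.25(164) − 5(49) + 5 = 1090 + 1025 − 245 + 5 = 1875 kcal/day.
TEE = 1875 × 1.875 = 3515.625 kcal/day.
Fat energy = 27% × 3515.625 = 949.2188 kcal.
Fat = 949.2188 ÷ 9 kcal/g = 105.4688 g.

105 g/day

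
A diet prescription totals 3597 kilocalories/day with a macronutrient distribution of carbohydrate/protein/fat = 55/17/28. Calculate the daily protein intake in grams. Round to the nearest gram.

153 g/day

Protein energy = 17% × 3597 = 611.49 kcal.
At 4 kcal/g: 611.49 ÷ 4 = 152.8725 g.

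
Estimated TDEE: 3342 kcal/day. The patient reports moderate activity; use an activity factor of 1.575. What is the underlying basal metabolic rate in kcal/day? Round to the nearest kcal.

2122 kcal/day

BMR = TEE ÷ activity factor = 3342 ÷ 1.575 = 2121.9048 kcal/day.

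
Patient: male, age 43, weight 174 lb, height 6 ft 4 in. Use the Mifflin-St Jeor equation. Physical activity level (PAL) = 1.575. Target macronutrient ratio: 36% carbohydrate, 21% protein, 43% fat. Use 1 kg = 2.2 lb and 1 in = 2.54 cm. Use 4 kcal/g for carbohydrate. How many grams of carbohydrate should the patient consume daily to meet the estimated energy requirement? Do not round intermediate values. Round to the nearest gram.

Convert to metric: weight = 174 ÷ 2.2 = 79.0909 kg; height = (6×12 + 4) × 2.54 = 76 × 2.54 = 193.04 cm.
Mifflin-St Jeor (male): BMR = 10(79.0909) + 6.25(193.04) − 5(43) + 5 = 790.9091 + 1206.5 − 215 + 5 = 1787.4091 kcal/day.
TEE = 1787.4091 × 1.575 = 2815.1693 kcal/day.
Carbohydrate energy = 36% × 2815.1693 = 1013.461 kcal.
Carbohydrate = 1013.461 ÷ 4 kcal/g = 253.3652 g.

253 g/day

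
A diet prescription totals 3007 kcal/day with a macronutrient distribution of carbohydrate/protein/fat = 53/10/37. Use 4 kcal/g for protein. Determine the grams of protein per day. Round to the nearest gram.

75 g/day

Protein energy = 10% × 3007 = 300.7 kcal.
At 4 kcal/g: 300.7 ÷ 4 = 75.175 g.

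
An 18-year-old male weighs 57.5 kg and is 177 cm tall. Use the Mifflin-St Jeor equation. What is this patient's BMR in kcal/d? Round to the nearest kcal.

1596 kcal/d

Mifflin-St Jeor (male): BMR = 10(57.5) + 6.25(177) − 5(18) + 5 = 575 + 1106.25 − 90 + 5 = 1596.25 kcal/day.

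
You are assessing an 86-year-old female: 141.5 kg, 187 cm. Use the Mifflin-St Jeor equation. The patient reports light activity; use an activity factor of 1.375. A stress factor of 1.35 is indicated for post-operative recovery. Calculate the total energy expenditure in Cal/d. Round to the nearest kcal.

3699 Cal/d

Mifflin-St Jeor (female): BMR = 10(141.5) + 6.25(187) − 5(86) − 161 = 1415 + 1168.75 − 430 − 161 = 1992.75 kcal/day.
TEE = BMR × activity factor = 1992.75 × 1.375 = 2740.0313 kcal/day.
Apply stress factor: 2740.0313 × 1.35 = 3699.0422 kcal/day.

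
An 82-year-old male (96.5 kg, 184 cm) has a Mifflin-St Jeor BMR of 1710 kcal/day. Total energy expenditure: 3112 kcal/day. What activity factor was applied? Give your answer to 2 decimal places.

Activity factor = TEE ÷ BMR = 3112 ÷ 1710 = 1.82.

1.82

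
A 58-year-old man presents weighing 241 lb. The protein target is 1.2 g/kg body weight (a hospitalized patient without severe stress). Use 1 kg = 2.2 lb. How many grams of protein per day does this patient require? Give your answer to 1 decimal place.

131.5 g/day

Weight in kg = 241 ÷ 2.2 = 109.5455 kg.
Protein = 1.2 g/kg × 109.5455 kg = 131.4545 g/day.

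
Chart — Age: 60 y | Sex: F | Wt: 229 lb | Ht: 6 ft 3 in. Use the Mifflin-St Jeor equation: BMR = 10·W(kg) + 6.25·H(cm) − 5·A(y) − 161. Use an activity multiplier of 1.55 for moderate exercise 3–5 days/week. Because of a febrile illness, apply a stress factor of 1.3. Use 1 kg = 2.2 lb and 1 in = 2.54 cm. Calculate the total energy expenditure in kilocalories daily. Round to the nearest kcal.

Convert to metric: weight = 229 ÷ 2.2 = 104.0909 kg; height = (6×12 + 3) × 2.54 = 75 × 2.54 = 190.5 cm.
Mifflin-St Jeor (female): BMR = 10(104.0909) + 6.25(190.5) − 5(60) − 161 = 1040.9091 + 1190.625 − 300 − 161 = 1770.5341 kcal/day.
TEE = BMR × activity factor = 1770.5341 × 1.55 = 2744.3278 kcal/day.
Apply stress factor: 2744.3278 × 1.3 = 3567.6262 kcal/day.

3568 kilocalories daily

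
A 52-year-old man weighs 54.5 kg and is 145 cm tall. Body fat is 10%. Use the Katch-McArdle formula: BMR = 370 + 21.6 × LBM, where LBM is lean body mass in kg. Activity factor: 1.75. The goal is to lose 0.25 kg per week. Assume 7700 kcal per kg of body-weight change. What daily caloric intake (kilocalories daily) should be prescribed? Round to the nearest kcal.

LBM = 54.5 × (1 − 0.1) = 49.05 kg. Katch-McArdle: BMR = 370 + 21.6 × 49.05 = 1429.48 kcal/day.
TEE = 1429.48 × 1.75 = 2501.59 kcal/day.
Required daily deficit = 0.25 × 7700 ÷ 7 = 275 kcal/day.
Target intake = 2501.59 − 275 = 2226.59 kcal/day.

2227 kilocalories daily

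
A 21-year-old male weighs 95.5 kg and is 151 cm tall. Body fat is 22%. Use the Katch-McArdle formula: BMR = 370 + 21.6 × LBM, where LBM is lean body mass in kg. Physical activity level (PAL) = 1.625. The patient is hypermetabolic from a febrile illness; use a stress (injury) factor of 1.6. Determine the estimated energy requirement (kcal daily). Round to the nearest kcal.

5145 kcal daily

LBM = 95.5 × (1 − 0.22) = 74.49 kg. Katch-McArdle: BMR = 370 + 21.6 × 74.49 = 1978.984 kcal/day.
TEE = BMR × activity factor = 1978.984 × 1.625 = 3215.849 kcal/day.
Apply stress factor: 3215.849 × 1.6 = 5145.3584 kcal/day.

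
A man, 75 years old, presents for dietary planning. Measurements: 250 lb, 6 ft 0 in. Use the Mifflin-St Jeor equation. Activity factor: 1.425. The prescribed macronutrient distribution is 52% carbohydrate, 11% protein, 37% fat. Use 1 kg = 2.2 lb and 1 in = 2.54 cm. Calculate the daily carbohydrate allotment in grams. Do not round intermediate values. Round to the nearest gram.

354 g/day

Convert to metric: weight = 250 ÷ 2.2 = 113.6364 kg; height = (6×12 + 0) × 2.54 = 72 × 2.54 = 182.88 cm.
Mifflin-St Jeor (male): BMR = 10(113.6364) + 6.25(182.88) − 5(75) + 5 = 1136.3636 + 1143 − 375 + 5 = 1909.3636 kcal/day.
TEE = 1909.3636 × 1.425 = 2720.8432 kcal/day.
Carbohydrate energy = 52% × 2720.8432 = 1414.8385 kcal.
Carbohydrate = 1414.8385 ÷ 4 kcal/g = 353.7096 g.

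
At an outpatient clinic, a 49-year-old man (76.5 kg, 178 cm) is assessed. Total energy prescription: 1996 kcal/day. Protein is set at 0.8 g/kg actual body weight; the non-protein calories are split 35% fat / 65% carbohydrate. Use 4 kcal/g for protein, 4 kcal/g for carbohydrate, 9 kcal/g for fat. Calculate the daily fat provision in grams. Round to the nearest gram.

68 g/day

Protein = 0.8 × 76.5 = 61.2 g → 61.2 × 4 = 244.8 kcal.
Non-protein calories = 1996 − 244.8 = 1751.2 kcal.
Fat: 35% × 1751.2 = 612.92 kcal; carbohydrate: 1138.28 kcal.
Fat: 612.92 kcal ÷ 9 kcal/g = 68.1022 g.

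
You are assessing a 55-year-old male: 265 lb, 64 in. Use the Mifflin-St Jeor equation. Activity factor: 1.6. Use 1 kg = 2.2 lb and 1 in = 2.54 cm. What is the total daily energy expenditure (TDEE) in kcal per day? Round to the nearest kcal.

Convert to metric: weight = 265 ÷ 2.2 = 120.4545 kg; height = 64 × 2.54 = 162.56 cm.
Mifflin-St Jeor (male): BMR = 10(120.4545) + 6.25(162.56) − 5(55) + 5 = 1204.5455 + 1016 − 275 + 5 = 1950.5455 kcal/day.
TEE = BMR × activity factor = 1950.5455 × 1.6 = 3120.8727 kcal/day.

3121 kcal per day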